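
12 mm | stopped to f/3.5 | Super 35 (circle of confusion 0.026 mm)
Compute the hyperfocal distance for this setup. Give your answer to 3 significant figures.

1.59 m

Hyperfocal distance H = f²/(N·c) + f = 12²/(3.5 × 0.026) + 12 = 144/0.091 + 12 ≈ 1594.4 mm ≈ 1.59 m.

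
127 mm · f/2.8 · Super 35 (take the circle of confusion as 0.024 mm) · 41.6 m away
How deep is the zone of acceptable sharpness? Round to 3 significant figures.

14.8 m

Hyperfocal distance H = f²/(N·c) + f = 127²/(2.8 × 0.024) + 127 = 16129/0.0672 + 127 ≈ 240141.9 mm ≈ 240.1 m.
Near limit Dn = s·(H − f)/(H + s − 2f) = 41600 × (240141.9 − 127) / (240141.9 + 41600 − 2 × 127) = 41600 × 240014.9 / 281487.9 ≈ 35471 mm.
Far limit Df = s·(H − f)/(H − s) = 41600 × (240141.9 − 127) / (240141.9 − 41600) = 41600 × 240014.9 / 198541.9 ≈ 50290 mm.
Depth of field = Df − Dn = 50290 − 35471 ≈ 14819 mm ≈ 14.8 m.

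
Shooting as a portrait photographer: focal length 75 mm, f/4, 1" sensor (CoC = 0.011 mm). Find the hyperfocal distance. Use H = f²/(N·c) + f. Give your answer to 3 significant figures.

128 m

Hyperfocal distance H = f²/(N·c) + f = 75²/(4 × 0.011) + 75 = 5625/0.044 + 75 ≈ 127915.9 mm ≈ 128 m.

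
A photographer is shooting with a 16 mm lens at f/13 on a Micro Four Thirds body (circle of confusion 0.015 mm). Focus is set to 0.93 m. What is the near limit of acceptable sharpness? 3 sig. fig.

0.548 m

Hyperfocal distance H = f²/(N·c) + f = 16²/(13 × 0.015) + 16 = 256/0.195 + 16 ≈ 1328.8 mm ≈ 1.329 m.
Near limit Dn = s·(H − f)/(H + s − 2f) = 930 × (1328.8 − 16) / (1328.8 + 930 − 2 × 16) = 930 × 1312.8 / 2226.8 ≈ 548.28 mm ≈ 0.548 m.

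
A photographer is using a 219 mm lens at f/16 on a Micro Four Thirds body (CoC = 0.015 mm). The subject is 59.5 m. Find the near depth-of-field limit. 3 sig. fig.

45.9 m

Hyperfocal distance H = f²/(N·c) + f = 219²/(16 × 0.015) + 219 = 47961/0.24 + 219 ≈ 200056.5 mm ≈ 200.1 m.
Near limit Dn = s·(H − f)/(H + s − 2f) = 59500 × (200056.5 − 219) / (200056.5 + 59500 − 2 × 219) = 59500 × 199837.5 / 259118.5 ≈ 45888 mm ≈ 45.9 m.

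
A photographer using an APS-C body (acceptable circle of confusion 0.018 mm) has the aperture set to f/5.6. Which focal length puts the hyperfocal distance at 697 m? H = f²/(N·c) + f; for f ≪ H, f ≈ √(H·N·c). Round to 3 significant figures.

From H = f²/(N·c) + f, with f ≪ H: f ≈ √(H·N·c) = √(697000 × 5.6 × 0.018) = √70258 ≈ 265.1 mm.
The +f correction barely moves this — solving exactly, f² + N·c·f − N·c·H = 0 ⇒ f = (−N·c + √((N·c)² + 4·N·c·H))/2 = (−0.1008 + √281030)/2 ≈ 265.01 mm, so f ≈ 265 mm.

265 mm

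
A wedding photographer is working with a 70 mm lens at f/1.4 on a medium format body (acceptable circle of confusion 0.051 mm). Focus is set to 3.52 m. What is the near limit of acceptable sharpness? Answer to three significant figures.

3.35 m

Hyperfocal distance H = f²/(N·c) + f = 70²/(1.4 × 0.051) + 70 = 4900/0.0714 + 70 ≈ 68697.5 mm ≈ 68.70 m.
Near limit Dn = s·(H − f)/(H + s − 2f) = 3520 × (68697.5 − 70) / (68697.5 + 3520 − 2 × 70) = 3520 × 68627.5 / 72077.5 ≈ 3351.5 mm ≈ 3.35 m.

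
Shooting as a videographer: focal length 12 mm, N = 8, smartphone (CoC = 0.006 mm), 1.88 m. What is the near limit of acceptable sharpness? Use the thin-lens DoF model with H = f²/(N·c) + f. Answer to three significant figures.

1.16 m

Hyperfocal distance H = f²/(N·c) + f = 12²/(8 × 0.006) + 12 = 144/0.048 + 12 ≈ 3012.0 mm ≈ 3.012 m.
Near limit Dn = s·(H − f)/(H + s − 2f) = 1880 × (3012.0 − 12) / (3012.0 + 1880 − 2 × 12) = 1880 × 3000.0 / 4868.0 ≈ 1158.6 mm ≈ 1.16 m.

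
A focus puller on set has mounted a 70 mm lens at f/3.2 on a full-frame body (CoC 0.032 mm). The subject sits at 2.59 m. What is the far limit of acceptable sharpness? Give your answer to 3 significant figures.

Hyperfocal distance H = f²/(N·c) + f = 70²/(3.2 × 0.032) + 70 = 4900/0.1024 + 70 ≈ 47921.6 mm ≈ 47.92 m.
Far limit Df = s·(H − f)/(H − s) = 2590 × (47921.6 − 70) / (47921.6 − 2590) = 2590 × 47851.6 / 45331.6 ≈ 2734.0 mm ≈ 2.73 m.

2.73 m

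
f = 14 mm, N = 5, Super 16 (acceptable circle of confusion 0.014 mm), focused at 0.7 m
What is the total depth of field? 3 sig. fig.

365 mm

Hyperfocal distance H = f²/(N·c) + f = 14²/(5 × 0.014) + 14 = 196/0.07 + 14 ≈ 2814.0 mm ≈ 2.814 m.
Near limit Dn = s·(H − f)/(H + s − 2f) = 700 × (2814.0 − 14) / (2814.0 + 700 − 2 × 14) = 700 × 2800.0 / 3486.0 ≈ 562.25 mm.
Far limit Df = s·(H − f)/(H − s) = 700 × (2814.0 − 14) / (2814.0 − 700) = 700 × 2800.0 / 2114.0 ≈ 927.15 mm.
Depth of field = Df − Dn = 927.15 − 562.25 ≈ 364.90 mm.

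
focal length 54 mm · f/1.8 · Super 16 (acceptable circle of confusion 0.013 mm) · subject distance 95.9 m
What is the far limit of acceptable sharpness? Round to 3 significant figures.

415 m

Hyperfocal distance H = f²/(N·c) + f = 54²/(1.8 × 0.013) + 54 = 2916/0.0234 + 54 ≈ 124669.4 mm ≈ 124.7 m.
Far limit Df = s·(H − f)/(H − s) = 95900 × (124669.4 − 54) / (124669.4 − 95900) = 95900 × 124615.4 / 28769.4 ≈ 415394 mm ≈ 415 m.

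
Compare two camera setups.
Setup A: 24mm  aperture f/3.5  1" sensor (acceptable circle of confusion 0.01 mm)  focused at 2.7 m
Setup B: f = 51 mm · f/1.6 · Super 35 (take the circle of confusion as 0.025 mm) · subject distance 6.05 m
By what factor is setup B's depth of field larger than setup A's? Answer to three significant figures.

1.25

Setup A: H = 24²/(3.5×0.01) + 24 ≈ 16481.1 mm; DoF = Df − Dn = 3224.28 − 2322.37 ≈ 901.91 mm.
Setup B: H = 51²/(1.6×0.025) + 51 ≈ 65076.0 mm; DoF = Df − Dn = 6664.9 − 5539.0 ≈ 1125.9 mm.
Ratio = 1125.9 / 901.91 ≈ 1.25.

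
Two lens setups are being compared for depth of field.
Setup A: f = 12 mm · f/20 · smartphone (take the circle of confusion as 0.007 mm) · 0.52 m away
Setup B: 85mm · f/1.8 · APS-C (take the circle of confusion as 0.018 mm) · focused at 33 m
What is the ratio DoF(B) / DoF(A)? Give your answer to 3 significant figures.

14.7

Setup A: H = 12²/(20×0.007) + 12 ≈ 1040.6 mm; DoF = Df − Dn = 1027.44 − 348.08 ≈ 679.36 mm.
Setup B: H = 85²/(1.8×0.018) + 85 ≈ 223078.8 mm; DoF = Df − Dn = 38714.4 − 28755.5 ≈ 9958.9 mm.
Ratio = 9958.9 / 679.36 ≈ 14.7.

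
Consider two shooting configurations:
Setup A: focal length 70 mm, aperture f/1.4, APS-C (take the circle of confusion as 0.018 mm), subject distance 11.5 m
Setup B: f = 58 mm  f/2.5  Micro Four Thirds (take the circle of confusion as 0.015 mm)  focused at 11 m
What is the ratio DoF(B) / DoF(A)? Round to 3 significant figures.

2.01

Setup A: H = 70²/(1.4×0.018) + 70 ≈ 194514.4 mm; DoF = Df − Dn = 12218.2 − 10861.5 ≈ 1356.7 mm.
Setup B: H = 58²/(2.5×0.015) + 58 ≈ 89764.7 mm; DoF = Df − Dn = 12528.1 − 9804.1 ≈ 2724.0 mm.
Ratio = 2724.0 / 1356.7 ≈ 2.01.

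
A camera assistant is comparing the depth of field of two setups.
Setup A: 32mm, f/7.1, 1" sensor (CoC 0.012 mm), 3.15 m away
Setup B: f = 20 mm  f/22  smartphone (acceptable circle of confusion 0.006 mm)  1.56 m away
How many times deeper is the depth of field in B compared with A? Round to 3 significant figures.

Setup A: H = 32²/(7.1×0.012) + 32 ≈ 12050.8 mm; DoF = Df − Dn = 4253.5 − 2501.1 ≈ 1752.4 mm.
Setup B: H = 20²/(22×0.006) + 20 ≈ 3050.3 mm; DoF = Df − Dn = 3172.0 − 1034.3 ≈ 2137.7 mm.
Ratio = 2137.7 / 1752.4 ≈ 1.22.

1.22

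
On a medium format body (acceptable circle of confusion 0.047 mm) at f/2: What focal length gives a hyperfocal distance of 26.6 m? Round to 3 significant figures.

From H = f²/(N·c) + f, with f ≪ H: f ≈ √(H·N·c) = √(26600 × 2 × 0.047) = √2500.4 ≈ 50.00 mm.
The +f correction barely moves this — solving exactly, f² + N·c·f − N·c·H = 0 ⇒ f = (−N·c + √((N·c)² + 4·N·c·H))/2 = (−0.094 + √10002)/2 ≈ 49.957 mm, so f ≈ 50.0 mm.

50.0 mm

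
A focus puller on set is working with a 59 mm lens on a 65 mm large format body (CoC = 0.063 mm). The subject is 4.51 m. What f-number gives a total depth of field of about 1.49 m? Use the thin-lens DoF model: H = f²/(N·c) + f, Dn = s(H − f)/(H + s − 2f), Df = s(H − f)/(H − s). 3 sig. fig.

Write h = H − f = f²/(N·c). The thin-lens limits are Dn = s·h/(h + (s−f)) and Df = s·h/(h − (s−f)), so DoF = Df − Dn = 2·s·(s−f)·h / (h² − (s−f)²).
That is a quadratic in h: DoF·h² − 2·s·(s−f)·h − DoF·(s−f)² = 0 ⇒ h = (s−f)·(s + √(s² + DoF²)) / DoF = 4451 × (4510 + √(4510² + 1490²)) / 1490 = 4451 × (4510 + 4749.76) / 1490 ≈ 27661 mm.
Then N = f²/(c·h) = 59² / (0.063 × 27661) = 3481 / 1742.7 ≈ 2.00.

f/2.00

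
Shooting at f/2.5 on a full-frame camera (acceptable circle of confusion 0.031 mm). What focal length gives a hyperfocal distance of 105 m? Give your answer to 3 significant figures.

90.2 mm

From H = f²/(N·c) + f, with f ≪ H: f ≈ √(H·N·c) = √(105000 × 2.5 × 0.031) = √8137.5 ≈ 90.21 mm.
The +f correction barely moves this — solving exactly, f² + N·c·f − N·c·H = 0 ⇒ f = (−N·c + √((N·c)² + 4·N·c·H))/2 = (−0.0775 + √32550)/2 ≈ 90.169 mm, so f ≈ 90.2 mm.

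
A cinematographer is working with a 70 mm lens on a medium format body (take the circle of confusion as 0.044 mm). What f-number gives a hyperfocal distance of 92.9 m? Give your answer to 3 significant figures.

f/1.20

Rearrange H = f²/(N·c) + f for N: N = f² / ((H − f)·c).
N = 70² / ((92900 − 70) × 0.044) = 4900 / 4085 ≈ 1.20.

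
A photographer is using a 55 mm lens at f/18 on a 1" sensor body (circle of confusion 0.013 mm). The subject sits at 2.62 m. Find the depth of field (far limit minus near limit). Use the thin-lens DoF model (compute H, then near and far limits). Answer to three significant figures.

Hyperfocal distance H = f²/(N·c) + f = 55²/(18 × 0.013) + 55 = 3025/0.234 + 55 ≈ 12982.4 mm ≈ 12.98 m.
Near limit Dn = s·(H − f)/(H + s − 2f) = 2620 × (12982.4 − 55) / (12982.4 + 2620 − 2 × 55) = 2620 × 12927.4 / 15492.4 ≈ 2186.2 mm.
Far limit Df = s·(H − f)/(H − s) = 2620 × (12982.4 − 55) / (12982.4 − 2620) = 2620 × 12927.4 / 10362.4 ≈ 3268.5 mm.
Depth of field = Df − Dn = 3268.5 − 2186.2 ≈ 1082.3 mm ≈ 1.08 m.

1.08 m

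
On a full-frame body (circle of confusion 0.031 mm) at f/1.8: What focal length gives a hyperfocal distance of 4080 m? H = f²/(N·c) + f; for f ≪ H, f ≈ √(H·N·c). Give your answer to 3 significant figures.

477 mm

From H = f²/(N·c) + f, with f ≪ H: f ≈ √(H·N·c) = √(4080000 × 1.8 × 0.031) = √227664 ≈ 477.1 mm.
The +f correction barely moves this — solving exactly, f² + N·c·f − N·c·H = 0 ⇒ f = (−N·c + √((N·c)² + 4·N·c·H))/2 = (−0.0558 + √910656)/2 ≈ 477.11 mm, so f ≈ 477 mm.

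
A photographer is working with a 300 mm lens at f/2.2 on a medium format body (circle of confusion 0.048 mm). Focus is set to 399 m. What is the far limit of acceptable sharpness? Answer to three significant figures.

Hyperfocal distance H = f²/(N·c) + f = 300²/(2.2 × 0.048) + 300 = 90000/0.1056 + 300 ≈ 852572.7 mm ≈ 852.6 m.
Far limit Df = s·(H − f)/(H − s) = 399000 × (852572.7 − 300) / (852572.7 − 399000) = 399000 × 852272.7 / 453572.7 ≈ 749729 mm ≈ 750 m.

750 m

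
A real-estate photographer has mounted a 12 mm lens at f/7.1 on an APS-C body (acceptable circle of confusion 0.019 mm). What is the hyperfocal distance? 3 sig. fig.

Hyperfocal distance H = f²/(N·c) + f = 12²/(7.1 × 0.019) + 12 = 144/0.1349 + 12 ≈ 1079.5 mm ≈ 1.08 m.

1.08 m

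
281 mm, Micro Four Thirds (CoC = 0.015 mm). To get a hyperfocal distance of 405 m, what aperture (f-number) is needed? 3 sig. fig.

Rearrange H = f²/(N·c) + f for N: N = f² / ((H − f)·c).
N = 281² / ((405000 − 281) × 0.015) = 78961 / 6071 ≈ 13.

f/13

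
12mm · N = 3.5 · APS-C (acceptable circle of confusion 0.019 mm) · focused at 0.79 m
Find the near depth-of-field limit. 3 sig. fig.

0.581 m

Hyperfocal distance H = f²/(N·c) + f = 12²/(3.5 × 0.019) + 12 = 144/0.0665 + 12 ≈ 2177.4 mm ≈ 2.177 m.
Near limit Dn = s·(H − f)/(H + s − 2f) = 790 × (2177.4 − 12) / (2177.4 + 790 − 2 × 12) = 790 × 2165.4 / 2943.4 ≈ 581.19 mm ≈ 0.581 m.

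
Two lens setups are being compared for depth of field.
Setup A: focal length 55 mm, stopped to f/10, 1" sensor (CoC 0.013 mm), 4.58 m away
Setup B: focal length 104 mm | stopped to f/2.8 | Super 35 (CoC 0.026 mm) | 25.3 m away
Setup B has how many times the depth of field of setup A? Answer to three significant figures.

4.77

Setup A: H = 55²/(10×0.013) + 55 ≈ 23324.2 mm; DoF = Df − Dn = 5685.6 − 3834.4 ≈ 1851.2 mm.
Setup B: H = 104²/(2.8×0.026) + 104 ≈ 148675.4 mm; DoF = Df − Dn = 30466.8 − 21631.5 ≈ 8835.3 mm.
Ratio = 8835.3 / 1851.2 ≈ 4.77.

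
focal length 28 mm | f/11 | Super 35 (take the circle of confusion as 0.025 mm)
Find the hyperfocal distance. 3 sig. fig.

2.88 m

Hyperfocal distance H = f²/(N·c) + f = 28²/(11 × 0.025) + 28 = 784/0.275 + 28 ≈ 2878.9 mm ≈ 2.88 m.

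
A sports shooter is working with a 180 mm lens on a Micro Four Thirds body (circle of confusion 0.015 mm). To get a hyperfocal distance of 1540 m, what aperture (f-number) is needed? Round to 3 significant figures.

Rearrange H = f²/(N·c) + f for N: N = f² / ((H − f)·c).
N = 180² / ((1540000 − 180) × 0.015) = 32400 / 23097 ≈ 1.40.

f/1.40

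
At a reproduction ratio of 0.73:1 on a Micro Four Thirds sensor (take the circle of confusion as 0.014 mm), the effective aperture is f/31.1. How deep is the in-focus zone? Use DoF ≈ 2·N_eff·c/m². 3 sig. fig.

1.63 mm

At magnification m, DoF ≈ 2·N_eff·c/m² = 2 × 31.1 × 0.014 / 0.73² = 0.8708 / 0.5329 ≈ 1.63 mm.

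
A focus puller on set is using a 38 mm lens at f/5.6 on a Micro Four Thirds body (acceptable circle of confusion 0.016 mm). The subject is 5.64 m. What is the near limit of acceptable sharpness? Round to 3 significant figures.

4.19 m

Hyperfocal distance H = f²/(N·c) + f = 38²/(5.6 × 0.016) + 38 = 1444/0.0896 + 38 ≈ 16154.1 mm ≈ 16.15 m.
Near limit Dn = s·(H − f)/(H + s − 2f) = 5640 × (16154.1 − 38) / (16154.1 + 5640 − 2 × 38) = 5640 × 16116.1 / 21718.1 ≈ 4185.2 mm ≈ 4.19 m.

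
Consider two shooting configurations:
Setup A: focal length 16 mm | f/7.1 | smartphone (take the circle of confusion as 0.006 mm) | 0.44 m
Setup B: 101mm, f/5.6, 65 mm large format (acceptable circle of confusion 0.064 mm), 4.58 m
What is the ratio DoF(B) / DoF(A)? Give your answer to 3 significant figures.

Setup A: H = 16²/(7.1×0.006) + 16 ≈ 6025.4 mm; DoF = Df − Dn = 473.401 − 411.001 ≈ 62.400 mm.
Setup B: H = 101²/(5.6×0.064) + 101 ≈ 28563.6 mm; DoF = Df − Dn = 5435.3 − 3957.3 ≈ 1478.0 mm.
Ratio = 1478.0 / 62.400 ≈ 23.7.

23.7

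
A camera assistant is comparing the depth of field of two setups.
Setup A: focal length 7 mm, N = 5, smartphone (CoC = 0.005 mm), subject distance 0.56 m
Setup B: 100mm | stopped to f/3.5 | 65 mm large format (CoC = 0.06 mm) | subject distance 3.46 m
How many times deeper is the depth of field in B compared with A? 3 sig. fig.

Setup A: H = 7²/(5×0.005) + 7 ≈ 1967.0 mm; DoF = Df − Dn = 780.10 − 436.77 ≈ 343.33 mm.
Setup B: H = 100²/(3.5×0.06) + 100 ≈ 47719.0 mm; DoF = Df − Dn = 3722.67 − 3231.95 ≈ 490.72 mm.
Ratio = 490.72 / 343.33 ≈ 1.43.

1.43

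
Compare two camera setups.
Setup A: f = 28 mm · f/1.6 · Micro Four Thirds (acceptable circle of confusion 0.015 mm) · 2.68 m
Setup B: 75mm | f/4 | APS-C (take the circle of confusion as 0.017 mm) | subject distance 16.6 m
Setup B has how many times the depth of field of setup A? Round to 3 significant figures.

Setup A: H = 28²/(1.6×0.015) + 28 ≈ 32694.7 mm; DoF = Df − Dn = 2916.80 − 2478.76 ≈ 438.04 mm.
Setup B: H = 75²/(4×0.017) + 75 ≈ 82795.6 mm; DoF = Df − Dn = 20744.0 − 13836.0 ≈ 6908.0 mm.
Ratio = 6908.0 / 438.04 ≈ 15.8.

15.8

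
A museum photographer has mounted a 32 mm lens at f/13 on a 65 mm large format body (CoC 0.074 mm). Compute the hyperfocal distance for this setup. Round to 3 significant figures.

1.10 m

Hyperfocal distance H = f²/(N·c) + f = 32²/(13 × 0.074) + 32 = 1024/0.962 + 32 ≈ 1096.4 mm ≈ 1.10 m.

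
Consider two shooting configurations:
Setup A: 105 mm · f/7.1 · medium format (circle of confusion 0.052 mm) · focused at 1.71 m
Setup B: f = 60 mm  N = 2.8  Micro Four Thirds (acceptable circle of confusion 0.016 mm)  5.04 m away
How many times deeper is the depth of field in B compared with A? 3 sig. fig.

3.40

Setup A: H = 105²/(7.1×0.052) + 105 ≈ 29966.9 mm; DoF = Df − Dn = 1807.13 − 1622.78 ≈ 184.35 mm.
Setup B: H = 60²/(2.8×0.016) + 60 ≈ 80417.1 mm; DoF = Df − Dn = 5372.98 − 4745.88 ≈ 627.10 mm.
Ratio = 627.10 / 184.35 ≈ 3.40.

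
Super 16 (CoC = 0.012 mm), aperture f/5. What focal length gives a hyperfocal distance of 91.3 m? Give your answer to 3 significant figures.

From H = f²/(N·c) + f, with f ≪ H: f ≈ √(H·N·c) = √(91300 × 5 × 0.012) = √5478.0 ≈ 74.01 mm.
The +f correction barely moves this — solving exactly, f² + N·c·f − N·c·H = 0 ⇒ f = (−N·c + √((N·c)² + 4·N·c·H))/2 = (−0.06 + √21912)/2 ≈ 73.984 mm, so f ≈ 74.0 mm.

74.0 mm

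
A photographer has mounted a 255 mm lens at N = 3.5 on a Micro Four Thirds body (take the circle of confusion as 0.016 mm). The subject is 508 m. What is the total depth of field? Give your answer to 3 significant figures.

Hyperfocal distance H = f²/(N·c) + f = 255²/(3.5 × 0.016) + 255 = 65025/0.056 + 255 ≈ 1161415.7 mm ≈ 1161 m.
Near limit Dn = s·(H − f)/(H + s − 2f) = 508000 × (1161415.7 − 255) / (1161415.7 + 508000 − 2 × 255) = 508000 × 1161160.7 / 1668905.7 ≈ 353447 mm.
Far limit Df = s·(H − f)/(H − s) = 508000 × (1161415.7 − 255) / (1161415.7 − 508000) = 508000 × 1161160.7 / 653415.7 ≈ 902748 mm.
Depth of field = Df − Dn = 902748 − 353447 ≈ 549301 mm ≈ 549 m.

549 m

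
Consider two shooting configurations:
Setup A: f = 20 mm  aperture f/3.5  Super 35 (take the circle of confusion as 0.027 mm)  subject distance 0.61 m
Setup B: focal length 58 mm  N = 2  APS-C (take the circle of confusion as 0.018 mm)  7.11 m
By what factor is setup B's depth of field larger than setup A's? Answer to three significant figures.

Setup A: H = 20²/(3.5×0.027) + 20 ≈ 4252.8 mm; DoF = Df − Dn = 708.80 − 535.38 ≈ 173.42 mm.
Setup B: H = 58²/(2×0.018) + 58 ≈ 93502.4 mm; DoF = Df − Dn = 7690.4 − 6611.1 ≈ 1079.3 mm.
Ratio = 1079.3 / 173.42 ≈ 6.22.

6.22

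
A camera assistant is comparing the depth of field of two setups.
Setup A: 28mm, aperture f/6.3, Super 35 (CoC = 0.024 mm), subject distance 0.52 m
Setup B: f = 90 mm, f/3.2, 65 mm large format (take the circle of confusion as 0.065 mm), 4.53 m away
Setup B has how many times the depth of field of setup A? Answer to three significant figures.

Setup A: H = 28²/(6.3×0.024) + 28 ≈ 5213.2 mm; DoF = Df − Dn = 574.513 − 474.935 ≈ 99.578 mm.
Setup B: H = 90²/(3.2×0.065) + 90 ≈ 39032.3 mm; DoF = Df − Dn = 5113.0 − 4066.4 ≈ 1046.6 mm.
Ratio = 1046.6 / 99.578 ≈ 10.5.

10.5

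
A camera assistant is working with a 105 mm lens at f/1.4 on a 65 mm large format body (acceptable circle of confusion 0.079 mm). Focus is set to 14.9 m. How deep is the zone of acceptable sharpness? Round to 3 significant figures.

4.52 m

Hyperfocal distance H = f²/(N·c) + f = 105²/(1.4 × 0.079) + 105 = 11025/0.1106 + 105 ≈ 99788.5 mm ≈ 99.79 m.
Near limit Dn = s·(H − f)/(H + s − 2f) = 14900 × (99788.5 − 105) / (99788.5 + 14900 − 2 × 105) = 14900 × 99683.5 / 114478.5 ≈ 12974.4 mm.
Far limit Df = s·(H − f)/(H − s) = 14900 × (99788.5 − 105) / (99788.5 − 14900) = 14900 × 99683.5 / 84888.5 ≈ 17496.9 mm.
Depth of field = Df − Dn = 17496.9 − 12974.4 ≈ 4522.5 mm ≈ 4.52 m.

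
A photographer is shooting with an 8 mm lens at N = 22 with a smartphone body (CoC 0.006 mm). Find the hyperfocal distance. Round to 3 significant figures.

Hyperfocal distance H = f²/(N·c) + f = 8²/(22 × 0.006) + 8 = 64/0.132 + 8 ≈ 492.8 mm ≈ 0.493 m.

493 mm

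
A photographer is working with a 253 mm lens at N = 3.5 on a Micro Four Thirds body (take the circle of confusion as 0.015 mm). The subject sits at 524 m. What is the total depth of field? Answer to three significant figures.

Hyperfocal distance H = f²/(N·c) + f = 253²/(3.5 × 0.015) + 253 = 64009/0.0525 + 253 ≈ 1219472.0 mm ≈ 1219 m.
Near limit Dn = s·(H − f)/(H + s − 2f) = 524000 × (1219472.0 − 253) / (1219472.0 + 524000 − 2 × 253) = 524000 × 1219219.0 / 1742966.0 ≈ 366542 mm.
Far limit Df = s·(H − f)/(H − s) = 524000 × (1219472.0 − 253) / (1219472.0 − 524000) = 524000 × 1219219.0 / 695472.0 ≈ 918615 mm.
Depth of field = Df − Dn = 918615 − 366542 ≈ 552073 mm ≈ 552 m.

552 m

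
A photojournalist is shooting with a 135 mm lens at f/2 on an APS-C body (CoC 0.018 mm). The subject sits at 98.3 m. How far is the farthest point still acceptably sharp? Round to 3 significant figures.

122 m

Hyperfocal distance H = f²/(N·c) + f = 135²/(2 × 0.018) + 135 = 18225/0.036 + 135 ≈ 506385.0 mm ≈ 506.4 m.
Far limit Df = s·(H − f)/(H − s) = 98300 × (506385.0 − 135) / (506385.0 − 98300) = 98300 × 506250.0 / 408085.0 ≈ 121946 mm ≈ 122 m.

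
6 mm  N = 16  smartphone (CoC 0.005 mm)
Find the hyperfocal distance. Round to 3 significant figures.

Hyperfocal distance H = f²/(N·c) + f = 6²/(16 × 0.005) + 6 = 36/0.08 + 6 ≈ 456.0 mm ≈ 0.456 m.

456 mm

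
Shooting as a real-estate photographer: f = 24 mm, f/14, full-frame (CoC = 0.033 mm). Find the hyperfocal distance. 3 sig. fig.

1.27 m

Hyperfocal distance H = f²/(N·c) + f = 24²/(14 × 0.033) + 24 = 576/0.462 + 24 ≈ 1270.8 mm ≈ 1.27 m.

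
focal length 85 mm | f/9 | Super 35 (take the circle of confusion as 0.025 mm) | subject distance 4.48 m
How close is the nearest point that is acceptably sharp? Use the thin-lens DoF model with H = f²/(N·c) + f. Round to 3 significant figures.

Hyperfocal distance H = f²/(N·c) + f = 85²/(9 × 0.025) + 85 = 7225/0.225 + 85 ≈ 32196.1 mm ≈ 32.20 m.
Near limit Dn = s·(H − f)/(H + s − 2f) = 4480 × (32196.1 − 85) / (32196.1 + 4480 − 2 × 85) = 4480 × 32111.1 / 36506.1 ≈ 3940.6 mm ≈ 3.94 m.

3.94 m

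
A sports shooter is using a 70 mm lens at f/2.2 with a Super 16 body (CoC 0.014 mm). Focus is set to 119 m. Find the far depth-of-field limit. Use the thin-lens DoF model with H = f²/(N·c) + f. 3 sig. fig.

471 m

Hyperfocal distance H = f²/(N·c) + f = 70²/(2.2 × 0.014) + 70 = 4900/0.0308 + 70 ≈ 159160.9 mm ≈ 159.2 m.
Far limit Df = s·(H − f)/(H − s) = 119000 × (159160.9 − 70) / (159160.9 − 119000) = 119000 × 159090.9 / 40160.9 ≈ 471399 mm ≈ 471 m.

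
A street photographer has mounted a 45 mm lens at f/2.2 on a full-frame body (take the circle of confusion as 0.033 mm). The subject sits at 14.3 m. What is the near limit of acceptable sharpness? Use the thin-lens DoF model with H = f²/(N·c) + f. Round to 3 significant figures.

Hyperfocal distance H = f²/(N·c) + f = 45²/(2.2 × 0.033) + 45 = 2025/0.0726 + 45 ≈ 27937.6 mm ≈ 27.94 m.
Near limit Dn = s·(H − f)/(H + s − 2f) = 14300 × (27937.6 − 45) / (27937.6 + 14300 − 2 × 45) = 14300 × 27892.6 / 42147.6 ≈ 9463.5 mm ≈ 9.46 m.

9.46 m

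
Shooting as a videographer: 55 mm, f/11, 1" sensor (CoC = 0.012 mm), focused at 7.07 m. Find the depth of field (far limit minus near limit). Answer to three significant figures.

Hyperfocal distance H = f²/(N·c) + f = 55²/(11 × 0.012) + 55 = 3025/0.132 + 55 ≈ 22971.7 mm ≈ 22.97 m.
Near limit Dn = s·(H − f)/(H + s − 2f) = 7070 × (22971.7 − 55) / (22971.7 + 7070 − 2 × 55) = 7070 × 22916.7 / 29931.7 ≈ 5413.0 mm.
Far limit Df = s·(H − f)/(H − s) = 7070 × (22971.7 − 55) / (22971.7 − 7070) = 7070 × 22916.7 / 15901.7 ≈ 10188.9 mm.
Depth of field = Df − Dn = 10188.9 − 5413.0 ≈ 4775.9 mm ≈ 4.78 m.

4.78 m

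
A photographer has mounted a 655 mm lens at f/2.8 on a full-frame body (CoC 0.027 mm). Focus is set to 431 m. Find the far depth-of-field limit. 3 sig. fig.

Hyperfocal distance H = f²/(N·c) + f = 655²/(2.8 × 0.027) + 655 = 429025/0.0756 + 655 ≈ 5675588.9 mm ≈ 5676 m.
Far limit Df = s·(H − f)/(H − s) = 431000 × (5675588.9 − 655) / (5675588.9 − 431000) = 431000 × 5674933.9 / 5244588.9 ≈ 466366 mm ≈ 466 m.

466 m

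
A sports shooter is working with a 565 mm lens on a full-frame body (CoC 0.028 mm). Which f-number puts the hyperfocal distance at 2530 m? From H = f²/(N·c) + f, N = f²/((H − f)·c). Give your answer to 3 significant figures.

f/4.51

Rearrange H = f²/(N·c) + f for N: N = f² / ((H − f)·c).
N = 565² / ((2530000 − 565) × 0.028) = 319225 / 70824 ≈ 4.51.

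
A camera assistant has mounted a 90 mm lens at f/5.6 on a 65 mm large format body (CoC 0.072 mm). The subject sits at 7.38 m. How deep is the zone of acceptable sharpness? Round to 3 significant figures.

Hyperfocal distance H = f²/(N·c) + f = 90²/(5.6 × 0.072) + 90 = 8100/0.4032 + 90 ≈ 20179.3 mm ≈ 20.18 m.
Near limit Dn = s·(H − f)/(H + s − 2f) = 7380 × (20179.3 − 90) / (20179.3 + 7380 − 2 × 90) = 7380 × 20089.3 / 27379.3 ≈ 5415.0 mm.
Far limit Df = s·(H − f)/(H − s) = 7380 × (20179.3 − 90) / (20179.3 − 7380) = 7380 × 20089.3 / 12799.3 ≈ 11583.4 mm.
Depth of field = Df − Dn = 11583.4 − 5415.0 ≈ 6168.4 mm ≈ 6.17 m.

6.17 m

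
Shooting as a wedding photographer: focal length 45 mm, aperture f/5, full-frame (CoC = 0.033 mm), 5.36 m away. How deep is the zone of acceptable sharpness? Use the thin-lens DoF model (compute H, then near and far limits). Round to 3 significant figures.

Hyperfocal distance H = f²/(N·c) + f = 45²/(5 × 0.033) + 45 = 2025/0.165 + 45 ≈ 12317.7 mm ≈ 12.32 m.
Near limit Dn = s·(H − f)/(H + s − 2f) = 5360 × (12317.7 − 45) / (12317.7 + 5360 − 2 × 45) = 5360 × 12272.7 / 17587.7 ≈ 3740.2 mm.
Far limit Df = s·(H − f)/(H − s) = 5360 × (12317.7 − 45) / (12317.7 − 5360) = 5360 × 12272.7 / 6957.7 ≈ 9454.5 mm.
Depth of field = Df − Dn = 9454.5 − 3740.2 ≈ 5714.3 mm ≈ 5.71 m.

5.71 m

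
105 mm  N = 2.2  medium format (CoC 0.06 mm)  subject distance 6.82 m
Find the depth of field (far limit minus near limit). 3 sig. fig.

1.10 m

Hyperfocal distance H = f²/(N·c) + f = 105²/(2.2 × 0.06) + 105 = 11025/0.132 + 105 ≈ 83627.7 mm ≈ 83.63 m.
Near limit Dn = s·(H − f)/(H + s − 2f) = 6820 × (83627.7 − 105) / (83627.7 + 6820 − 2 × 105) = 6820 × 83522.7 / 90237.7 ≈ 6312.5 mm.
Far limit Df = s·(H − f)/(H − s) = 6820 × (83627.7 − 105) / (83627.7 − 6820) = 6820 × 83522.7 / 76807.7 ≈ 7416.2 mm.
Depth of field = Df − Dn = 7416.2 − 6312.5 ≈ 1103.7 mm ≈ 1.10 m.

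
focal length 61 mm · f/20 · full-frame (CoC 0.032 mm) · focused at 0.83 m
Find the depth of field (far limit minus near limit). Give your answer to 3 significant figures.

Hyperfocal distance H = f²/(N·c) + f = 61²/(20 × 0.032) + 61 = 3721/0.64 + 61 ≈ 5875.1 mm ≈ 5.875 m.
Near limit Dn = s·(H − f)/(H + s − 2f) = 830 × (5875.1 − 61) / (5875.1 + 830 − 2 × 61) = 830 × 5814.1 / 6583.1 ≈ 733.04 mm.
Far limit Df = s·(H − f)/(H − s) = 830 × (5875.1 − 61) / (5875.1 − 830) = 830 × 5814.1 / 5045.1 ≈ 956.51 mm.
Depth of field = Df − Dn = 956.51 − 733.04 ≈ 223.47 mm.

223 mm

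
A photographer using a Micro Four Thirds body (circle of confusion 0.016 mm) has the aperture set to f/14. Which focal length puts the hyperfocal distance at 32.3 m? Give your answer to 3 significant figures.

84.9 mm

From H = f²/(N·c) + f, with f ≪ H: f ≈ √(H·N·c) = √(32300 × 14 × 0.016) = √7235.2 ≈ 85.06 mm.
Exact: f² + N·c·f − N·c·H = 0 ⇒ f = (−N·c + √((N·c)² + 4·N·c·H))/2 = (−0.224 + √28941)/2 ≈ 84.948 mm ≈ 84.9 mm.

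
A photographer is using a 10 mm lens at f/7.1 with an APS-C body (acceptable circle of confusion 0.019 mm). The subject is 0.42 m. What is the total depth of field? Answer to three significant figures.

0.669 m

Hyperfocal distance H = f²/(N·c) + f = 10²/(7.1 × 0.019) + 10 = 100/0.1349 + 10 ≈ 751.3 mm ≈ 0.751 m.
Near limit Dn = s·(H − f)/(H + s − 2f) = 420 × (751.3 − 10) / (751.3 + 420 − 2 × 10) = 420 × 741.3 / 1151.3 ≈ 270.43 mm.
Far limit Df = s·(H − f)/(H − s) = 420 × (751.3 − 10) / (751.3 − 420) = 420 × 741.3 / 331.3 ≈ 939.79 mm.
Depth of field = Df − Dn = 939.79 − 270.43 ≈ 669.36 mm ≈ 0.669 m.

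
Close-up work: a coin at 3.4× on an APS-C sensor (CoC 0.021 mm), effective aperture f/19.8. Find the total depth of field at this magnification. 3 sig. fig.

0.0719 mm

At magnification m, DoF ≈ 2·N_eff·c/m² = 2 × 19.8 × 0.021 / 3.4² = 0.8316 / 11.56 ≈ 0.0719 mm.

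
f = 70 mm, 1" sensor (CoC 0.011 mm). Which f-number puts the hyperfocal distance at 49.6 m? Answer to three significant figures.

Rearrange H = f²/(N·c) + f for N: N = f² / ((H − f)·c).
N = 70² / ((49600 − 70) × 0.011) = 4900 / 544.8 ≈ 8.99.

f/8.99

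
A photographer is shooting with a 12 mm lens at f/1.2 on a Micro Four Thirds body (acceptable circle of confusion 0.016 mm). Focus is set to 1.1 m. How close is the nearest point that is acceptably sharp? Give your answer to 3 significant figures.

Hyperfocal distance H = f²/(N·c) + f = 12²/(1.2 × 0.016) + 12 = 144/0.0192 + 12 ≈ 7512.0 mm ≈ 7.512 m.
Near limit Dn = s·(H − f)/(H + s − 2f) = 1100 × (7512.0 − 12) / (7512.0 + 1100 − 2 × 12) = 1100 × 7500.0 / 8588.0 ≈ 960.64 mm ≈ 0.961 m.

0.961 m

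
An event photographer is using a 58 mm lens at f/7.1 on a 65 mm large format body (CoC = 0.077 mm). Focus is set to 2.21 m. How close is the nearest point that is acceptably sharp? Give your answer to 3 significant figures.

Hyperfocal distance H = f²/(N·c) + f = 58²/(7.1 × 0.077) + 58 = 3364/0.5467 + 58 ≈ 6211.3 mm ≈ 6.211 m.
Near limit Dn = s·(H − f)/(H + s − 2f) = 2210 × (6211.3 − 58) / (6211.3 + 2210 − 2 × 58) = 2210 × 6153.3 / 8305.3 ≈ 1637.4 mm ≈ 1.64 m.

1.64 m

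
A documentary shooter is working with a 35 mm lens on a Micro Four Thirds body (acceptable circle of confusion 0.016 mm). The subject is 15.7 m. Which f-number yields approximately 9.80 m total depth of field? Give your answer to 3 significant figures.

f/1.40

Write h = H − f = f²/(N·c). The thin-lens limits are Dn = s·h/(h + (s−f)) and Df = s·h/(h − (s−f)), so DoF = Df − Dn = 2·s·(s−f)·h / (h² − (s−f)²).
That is a quadratic in h: DoF·h² − 2·s·(s−f)·h − DoF·(s−f)² = 0 ⇒ h = (s−f)·(s + √(s² + DoF²)) / DoF = 15665 × (15700 + √(15700² + 9800²)) / 9800 = 15665 × (15700 + 18507.6) / 9800 ≈ 54680 mm.
Then N = f²/(c·h) = 35² / (0.016 × 54680) = 1225 / 874.88 ≈ 1.40.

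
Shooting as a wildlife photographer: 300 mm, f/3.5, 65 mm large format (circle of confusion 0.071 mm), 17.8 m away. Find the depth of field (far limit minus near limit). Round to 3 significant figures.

1.72 m

Hyperfocal distance H = f²/(N·c) + f = 300²/(3.5 × 0.071) + 300 = 90000/0.2485 + 300 ≈ 362473.0 mm ≈ 362.5 m.
Near limit Dn = s·(H − f)/(H + s − 2f) = 17800 × (362473.0 − 300) / (362473.0 + 17800 − 2 × 300) = 17800 × 362173.0 / 379673.0 ≈ 16979.6 mm.
Far limit Df = s·(H − f)/(H − s) = 17800 × (362473.0 − 300) / (362473.0 − 17800) = 17800 × 362173.0 / 344673.0 ≈ 18703.8 mm.
Depth of field = Df − Dn = 18703.8 − 16979.6 ≈ 1724.2 mm ≈ 1.72 m.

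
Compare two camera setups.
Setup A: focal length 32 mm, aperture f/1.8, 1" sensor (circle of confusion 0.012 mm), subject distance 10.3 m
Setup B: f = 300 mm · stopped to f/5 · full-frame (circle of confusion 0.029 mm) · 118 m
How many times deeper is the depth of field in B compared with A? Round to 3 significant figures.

Setup A: H = 32²/(1.8×0.012) + 32 ≈ 47439.4 mm; DoF = Df − Dn = 13147.7 − 8466.3 ≈ 4681.4 mm.
Setup B: H = 300²/(5×0.029) + 300 ≈ 620989.7 mm; DoF = Df − Dn = 145612 − 99191 ≈ 46421 mm.
Ratio = 46421 / 4681.4 ≈ 9.92.

9.92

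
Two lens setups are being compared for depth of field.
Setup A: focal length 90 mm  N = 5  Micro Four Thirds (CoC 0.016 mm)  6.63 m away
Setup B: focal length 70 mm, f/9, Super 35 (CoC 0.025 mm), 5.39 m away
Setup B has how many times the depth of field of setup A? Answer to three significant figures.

Setup A: H = 90²/(5×0.016) + 90 ≈ 101340.0 mm; DoF = Df − Dn = 7087.82 − 6227.73 ≈ 860.09 mm.
Setup B: H = 70²/(9×0.025) + 70 ≈ 21847.8 mm; DoF = Df − Dn = 7132.3 − 4331.8 ≈ 2800.5 mm.
Ratio = 2800.5 / 860.09 ≈ 3.26.

3.26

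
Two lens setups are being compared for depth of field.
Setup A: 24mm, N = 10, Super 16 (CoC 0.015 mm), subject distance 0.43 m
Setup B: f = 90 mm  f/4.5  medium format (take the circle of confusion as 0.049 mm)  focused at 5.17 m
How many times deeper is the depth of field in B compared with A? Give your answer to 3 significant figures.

Setup A: H = 24²/(10×0.015) + 24 ≈ 3864.0 mm; DoF = Df − Dn = 480.839 − 388.884 ≈ 91.955 mm.
Setup B: H = 90²/(4.5×0.049) + 90 ≈ 36824.7 mm; DoF = Df − Dn = 5999.7 − 4541.9 ≈ 1457.8 mm.
Ratio = 1457.8 / 91.955 ≈ 15.9.

15.9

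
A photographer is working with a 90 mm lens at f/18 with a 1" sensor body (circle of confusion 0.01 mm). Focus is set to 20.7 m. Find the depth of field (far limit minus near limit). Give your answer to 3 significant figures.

24.0 m

Hyperfocal distance H = f²/(N·c) + f = 90²/(18 × 0.01) + 90 = 8100/0.18 + 90 ≈ 45090.0 mm ≈ 45.09 m.
Near limit Dn = s·(H − f)/(H + s − 2f) = 20700 × (45090.0 − 90) / (45090.0 + 20700 − 2 × 90) = 20700 × 45000.0 / 65610.0 ≈ 14198 mm.
Far limit Df = s·(H − f)/(H − s) = 20700 × (45090.0 − 90) / (45090.0 − 20700) = 20700 × 45000.0 / 24390.0 ≈ 38192 mm.
Depth of field = Df − Dn = 38192 − 14198 ≈ 23994 mm ≈ 24.0 m.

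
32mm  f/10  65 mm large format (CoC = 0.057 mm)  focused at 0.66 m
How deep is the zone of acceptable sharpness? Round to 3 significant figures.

Hyperfocal distance H = f²/(N·c) + f = 32²/(10 × 0.057) + 32 = 1024/0.57 + 32 ≈ 1828.5 mm ≈ 1.828 m.
Near limit Dn = s·(H − f)/(H + s − 2f) = 660 × (1828.5 − 32) / (1828.5 + 660 − 2 × 32) = 660 × 1796.5 / 2424.5 ≈ 489.04 mm.
Far limit Df = s·(H − f)/(H − s) = 660 × (1828.5 − 32) / (1828.5 − 660) = 660 × 1796.5 / 1168.5 ≈ 1014.71 mm.
Depth of field = Df − Dn = 1014.71 − 489.04 ≈ 525.67 mm ≈ 0.526 m.

0.526 m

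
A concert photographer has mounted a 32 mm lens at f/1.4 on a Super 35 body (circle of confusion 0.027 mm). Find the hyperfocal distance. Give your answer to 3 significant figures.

Hyperfocal distance H = f²/(N·c) + f = 32²/(1.4 × 0.027) + 32 = 1024/0.0378 + 32 ≈ 27121.9 mm ≈ 27.1 m.

27.1 m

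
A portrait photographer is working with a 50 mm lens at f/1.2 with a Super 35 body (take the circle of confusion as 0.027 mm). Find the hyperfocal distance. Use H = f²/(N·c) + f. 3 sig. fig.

Hyperfocal distance H = f²/(N·c) + f = 50²/(1.2 × 0.027) + 50 = 2500/0.0324 + 50 ≈ 77210.5 mm ≈ 77.2 m.

77.2 m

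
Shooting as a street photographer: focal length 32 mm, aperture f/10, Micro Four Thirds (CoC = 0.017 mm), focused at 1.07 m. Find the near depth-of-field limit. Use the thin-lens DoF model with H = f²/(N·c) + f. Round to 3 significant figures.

0.913 m

Hyperfocal distance H = f²/(N·c) + f = 32²/(10 × 0.017) + 32 = 1024/0.17 + 32 ≈ 6055.5 mm ≈ 6.056 m.
Near limit Dn = s·(H − f)/(H + s − 2f) = 1070 × (6055.5 − 32) / (6055.5 + 1070 − 2 × 32) = 1070 × 6023.5 / 7061.5 ≈ 912.72 mm ≈ 0.913 m.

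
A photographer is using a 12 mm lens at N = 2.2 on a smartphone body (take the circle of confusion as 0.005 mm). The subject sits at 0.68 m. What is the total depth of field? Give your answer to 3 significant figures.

69.6 mm

Hyperfocal distance H = f²/(N·c) + f = 12²/(2.2 × 0.005) + 12 = 144/0.011 + 12 ≈ 13102.9 mm ≈ 13.10 m.
Near limit Dn = s·(H − f)/(H + s − 2f) = 680 × (13102.9 − 12) / (13102.9 + 680 − 2 × 12) = 680 × 13090.9 / 13758.9 ≈ 646.986 mm.
Far limit Df = s·(H − f)/(H − s) = 680 × (13102.9 − 12) / (13102.9 − 680) = 680 × 13090.9 / 12422.9 ≈ 716.565 mm.
Depth of field = Df − Dn = 716.565 − 646.986 ≈ 69.579 mm.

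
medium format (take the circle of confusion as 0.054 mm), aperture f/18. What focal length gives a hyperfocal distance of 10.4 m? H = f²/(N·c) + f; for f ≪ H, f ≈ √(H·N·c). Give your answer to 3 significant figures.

From H = f²/(N·c) + f, with f ≪ H: f ≈ √(H·N·c) = √(10400 × 18 × 0.054) = √10109 ≈ 100.5 mm.
Exact: f² + N·c·f − N·c·H = 0 ⇒ f = (−N·c + √((N·c)² + 4·N·c·H))/2 = (−0.972 + √40436)/2 ≈ 100.06 mm ≈ 100 mm.

100 mm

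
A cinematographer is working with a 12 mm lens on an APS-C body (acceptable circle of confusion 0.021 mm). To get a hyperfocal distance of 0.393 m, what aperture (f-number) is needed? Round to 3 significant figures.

f/18

Rearrange H = f²/(N·c) + f for N: N = f² / ((H − f)·c).
N = 12² / ((393 − 12) × 0.021) = 144 / 8.001 ≈ 18.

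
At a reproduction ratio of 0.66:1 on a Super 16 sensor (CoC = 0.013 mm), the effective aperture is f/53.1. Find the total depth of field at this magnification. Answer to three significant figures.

At magnification m, DoF ≈ 2·N_eff·c/m² = 2 × 53.1 × 0.013 / 0.66² = 1.381 / 0.4356 ≈ 3.17 mm.

3.17 mm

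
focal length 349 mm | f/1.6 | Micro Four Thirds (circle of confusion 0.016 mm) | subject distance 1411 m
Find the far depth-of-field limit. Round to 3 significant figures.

2010 m

Hyperfocal distance H = f²/(N·c) + f = 349²/(1.6 × 0.016) + 349 = 121801/0.0256 + 349 ≈ 4758200.6 mm ≈ 4758 m.
Far limit Df = s·(H − f)/(H − s) = 1411000 × (4758200.6 − 349) / (4758200.6 − 1411000) = 1411000 × 4757851.6 / 3347200.6 ≈ 2005655 mm ≈ 2010 m.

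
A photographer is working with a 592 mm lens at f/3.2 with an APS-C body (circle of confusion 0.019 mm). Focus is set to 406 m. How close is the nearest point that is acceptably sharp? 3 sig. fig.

379 m

Hyperfocal distance H = f²/(N·c) + f = 592²/(3.2 × 0.019) + 592 = 350464/0.0608 + 592 ≈ 5764802.5 mm ≈ 5765 m.
Near limit Dn = s·(H − f)/(H + s − 2f) = 406000 × (5764802.5 − 592) / (5764802.5 + 406000 − 2 × 592) = 406000 × 5764210.5 / 6169618.5 ≈ 379322 mm ≈ 379 m.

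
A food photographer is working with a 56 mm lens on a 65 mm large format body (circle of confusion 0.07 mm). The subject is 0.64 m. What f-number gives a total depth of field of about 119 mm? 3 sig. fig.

Write h = H − f = f²/(N·c). The thin-lens limits are Dn = s·h/(h + (s−f)) and Df = s·h/(h − (s−f)), so DoF = Df − Dn = 2·s·(s−f)·h / (h² − (s−f)²).
That is a quadratic in h: DoF·h² − 2·s·(s−f)·h − DoF·(s−f)² = 0 ⇒ h = (s−f)·(s + √(s² + DoF²)) / DoF = 584 × (640 + √(640² + 119²)) / 119 = 584 × (640 + 650.969) / 119 ≈ 6335.5 mm.
Then N = f²/(c·h) = 56² / (0.07 × 6335.5) = 3136 / 443.49 ≈ 7.07.

f/7.07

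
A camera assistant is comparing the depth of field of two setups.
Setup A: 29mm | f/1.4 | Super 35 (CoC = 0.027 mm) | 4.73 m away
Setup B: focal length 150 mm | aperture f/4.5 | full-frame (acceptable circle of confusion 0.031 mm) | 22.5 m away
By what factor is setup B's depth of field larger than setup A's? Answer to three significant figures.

Setup A: H = 29²/(1.4×0.027) + 29 ≈ 22277.7 mm; DoF = Df − Dn = 5997.2 − 3904.9 ≈ 2092.3 mm.
Setup B: H = 150²/(4.5×0.031) + 150 ≈ 161440.3 mm; DoF = Df − Dn = 26119.4 − 19761.6 ≈ 6357.8 mm.
Ratio = 6357.8 / 2092.3 ≈ 3.04.

3.04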